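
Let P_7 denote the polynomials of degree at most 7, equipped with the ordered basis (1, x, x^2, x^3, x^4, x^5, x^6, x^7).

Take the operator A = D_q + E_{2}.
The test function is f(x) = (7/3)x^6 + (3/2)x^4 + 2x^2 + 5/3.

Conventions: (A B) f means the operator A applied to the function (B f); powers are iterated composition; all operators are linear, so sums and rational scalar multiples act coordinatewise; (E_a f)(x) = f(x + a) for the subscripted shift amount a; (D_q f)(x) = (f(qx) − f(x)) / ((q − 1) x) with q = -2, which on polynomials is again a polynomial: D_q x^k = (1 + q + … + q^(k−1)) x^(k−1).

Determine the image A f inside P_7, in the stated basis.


the image equals g(x) = (7/3)x^6 - 21x^5 + (283/2)x^4 + (2267/6)x^3 + 598x^2 + 502x + 183

D_q f = -49x^5 - (15/2)x^3 - 2x
E_{2} f = (7/3)x^6 + 28x^5 + (283/2)x^4 + (1156/3)x^3 + 598x^2 + 504x + 183
(D_q + E_{2}) f = (7/3)x^6 - 21x^5 + (283/2)x^4 + (2267/6)x^3 + 598x^2 + 502x + 183


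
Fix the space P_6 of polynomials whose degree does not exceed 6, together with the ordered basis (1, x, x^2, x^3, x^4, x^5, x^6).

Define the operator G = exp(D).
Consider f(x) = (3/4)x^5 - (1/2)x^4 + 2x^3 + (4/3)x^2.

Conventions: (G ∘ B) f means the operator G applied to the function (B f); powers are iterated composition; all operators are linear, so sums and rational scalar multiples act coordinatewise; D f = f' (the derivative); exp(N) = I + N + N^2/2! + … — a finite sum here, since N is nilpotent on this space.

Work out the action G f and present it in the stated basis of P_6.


order-1 term: (15/4)x^4 - 2x^3 + 6x^2 + (8/3)x
order-2 term: (15/2)x^3 - 3x^2 + 6x + 4/3
order-3 term: (15/2)x^2 - 2x + 2
order-4 term: (15/4)x - 1/2
order-5 term: 3/4
the series for exp(D) f terminates at order 5
exp(D) f = (3/4)x^5 + (13/4)x^4 + (15/2)x^3 + (71/6)x^2 + (125/12)x + 43/12

the result is g(x) = (3/4)x^5 + (13/4)x^4 + (15/2)x^3 + (71/6)x^2 + (125/12)x + 43/12


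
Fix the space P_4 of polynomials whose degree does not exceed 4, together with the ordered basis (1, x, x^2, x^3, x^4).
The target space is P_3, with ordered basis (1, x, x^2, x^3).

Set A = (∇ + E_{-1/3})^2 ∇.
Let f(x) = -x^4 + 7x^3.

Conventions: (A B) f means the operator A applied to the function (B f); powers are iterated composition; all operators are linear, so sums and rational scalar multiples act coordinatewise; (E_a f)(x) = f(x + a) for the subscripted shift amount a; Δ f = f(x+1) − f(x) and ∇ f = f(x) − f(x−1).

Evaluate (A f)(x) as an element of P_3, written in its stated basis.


∇ f = -4x^3 + 27x^2 - 25x + 8
∇ ∇ f = -12x^2 + 66x - 56
E_{-1/3} ∇ f = -4x^3 + 31x^2 - (133/3)x + 526/27
(∇ + E_{-1/3}) ∇ f = -4x^3 + 19x^2 + (65/3)x - 986/27
∇ (∇ + E_{-1/3}) ∇ f = -12x^2 + 50x - 4/3
E_{-1/3} (∇ + E_{-1/3}) ∇ f = -4x^3 + 23x^2 + (23/3)x - 1120/27
(∇ + E_{-1/3}) (∇ + E_{-1/3}) ∇ f = -4x^3 + 11x^2 + (173/3)x - 1156/27

the result is g(x) = -4x^3 + 11x^2 + (173/3)x - 1156/27


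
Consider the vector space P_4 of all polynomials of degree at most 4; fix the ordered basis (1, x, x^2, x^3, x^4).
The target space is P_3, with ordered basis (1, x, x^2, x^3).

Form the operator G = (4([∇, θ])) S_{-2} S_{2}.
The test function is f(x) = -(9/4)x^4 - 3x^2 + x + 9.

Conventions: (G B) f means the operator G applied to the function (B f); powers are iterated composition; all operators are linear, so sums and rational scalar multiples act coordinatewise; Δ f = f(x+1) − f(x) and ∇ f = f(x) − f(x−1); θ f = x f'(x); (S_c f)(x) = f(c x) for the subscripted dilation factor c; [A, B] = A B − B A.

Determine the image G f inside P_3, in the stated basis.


the image equals g(x) = -9216x^3 + 27648x^2 - 28032x + 9584

S_{2} f = -36x^4 - 12x^2 + 2x + 9
S_{-2} S_{2} f = -576x^4 - 48x^2 - 4x + 9
θ S_{-2} S_{2} f = -2304x^4 - 96x^2 - 4x
∇ θ S_{-2} S_{2} f = -9216x^3 + 13824x^2 - 9408x + 2396
∇ S_{-2} S_{2} f = -2304x^3 + 3456x^2 - 2400x + 620
θ ∇ S_{-2} S_{2} f = -6912x^3 + 6912x^2 - 2400x
[∇, θ] S_{-2} S_{2} f = -2304x^3 + 6912x^2 - 7008x + 2396
(4([∇, θ])) S_{-2} S_{2} f = -9216x^3 + 27648x^2 - 28032x + 9584


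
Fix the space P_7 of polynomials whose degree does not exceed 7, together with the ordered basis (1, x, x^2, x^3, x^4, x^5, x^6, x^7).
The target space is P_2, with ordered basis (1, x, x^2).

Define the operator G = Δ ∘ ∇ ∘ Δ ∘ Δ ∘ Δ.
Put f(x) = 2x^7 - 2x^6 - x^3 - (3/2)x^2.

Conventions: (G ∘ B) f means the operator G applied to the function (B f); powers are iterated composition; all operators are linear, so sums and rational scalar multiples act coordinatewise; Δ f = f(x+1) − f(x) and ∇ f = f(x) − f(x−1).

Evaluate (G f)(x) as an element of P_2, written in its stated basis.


Δ f = 14x^6 + 30x^5 + 40x^4 + 30x^3 + 9x^2 - 4x - 5/2
Δ Δ f = 84x^5 + 360x^4 + 740x^3 + 840x^2 + 502x + 119
Δ Δ Δ f = 420x^4 + 2280x^3 + 5220x^2 + 5760x + 2526
∇ Δ Δ Δ f = 1680x^3 + 4320x^2 + 5280x + 2400
Δ (∇ ∘ Δ ∘ Δ) Δ f = 5040x^2 + 13680x + 11280

the image equals g(x) = 5040x^2 + 13680x + 11280


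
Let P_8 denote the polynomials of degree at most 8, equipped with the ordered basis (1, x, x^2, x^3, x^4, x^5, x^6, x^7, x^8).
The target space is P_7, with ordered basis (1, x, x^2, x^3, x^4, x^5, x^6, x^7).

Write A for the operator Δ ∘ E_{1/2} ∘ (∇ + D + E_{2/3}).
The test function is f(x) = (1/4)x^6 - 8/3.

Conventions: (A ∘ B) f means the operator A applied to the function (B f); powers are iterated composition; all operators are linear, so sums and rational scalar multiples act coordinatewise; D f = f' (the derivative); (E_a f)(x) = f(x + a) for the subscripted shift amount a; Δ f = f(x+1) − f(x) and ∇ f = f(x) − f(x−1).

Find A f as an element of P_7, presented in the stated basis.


∇ f = (3/2)x^5 - (15/4)x^4 + 5x^3 - (15/4)x^2 + (3/2)x - 1/4
D f = (3/2)x^5
E_{2/3} f = (1/4)x^6 + x^5 + (5/3)x^4 + (40/27)x^3 + (20/27)x^2 + (16/81)x - 1928/729
(∇ + D + E_{2/3}) f = (1/4)x^6 + 4x^5 - (25/12)x^4 + (175/27)x^3 - (325/108)x^2 + (275/162)x - 8441/2916
E_{1/2} (∇ + D + E_{2/3}) f = (1/4)x^6 + (19/4)x^5 + (425/48)x^4 + (2795/216)x^3 + (15245/1728)x^2 + (19723/5184)x - 371267/186624
Δ E_{1/2} (∇ + D + E_{2/3}) f = (3/2)x^5 + (55/2)x^4 + (1055/12)x^3 + (5155/36)x^2 + (101201/864)x + 102179/2592

the image equals g(x) = (3/2)x^5 + (55/2)x^4 + (1055/12)x^3 + (5155/36)x^2 + (101201/864)x + 102179/2592


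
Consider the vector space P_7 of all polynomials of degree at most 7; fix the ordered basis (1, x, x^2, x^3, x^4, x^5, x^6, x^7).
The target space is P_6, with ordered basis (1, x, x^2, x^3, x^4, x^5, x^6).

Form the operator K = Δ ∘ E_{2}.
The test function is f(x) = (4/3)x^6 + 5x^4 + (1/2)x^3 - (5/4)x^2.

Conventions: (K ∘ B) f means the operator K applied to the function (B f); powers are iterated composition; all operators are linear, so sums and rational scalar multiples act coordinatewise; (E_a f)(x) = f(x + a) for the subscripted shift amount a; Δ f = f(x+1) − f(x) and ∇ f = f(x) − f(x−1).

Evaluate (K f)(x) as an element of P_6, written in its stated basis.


E_{2} f = (4/3)x^6 + 16x^5 + 85x^4 + (1523/6)x^3 + (1767/4)x^2 + 417x + 493/3
Δ E_{2} f = 8x^5 + 100x^4 + (1580/3)x^3 + (2903/2)x^2 + 2073x + 14579/12

the image equals g(x) = 8x^5 + 100x^4 + (1580/3)x^3 + (2903/2)x^2 + 2073x + 14579/12


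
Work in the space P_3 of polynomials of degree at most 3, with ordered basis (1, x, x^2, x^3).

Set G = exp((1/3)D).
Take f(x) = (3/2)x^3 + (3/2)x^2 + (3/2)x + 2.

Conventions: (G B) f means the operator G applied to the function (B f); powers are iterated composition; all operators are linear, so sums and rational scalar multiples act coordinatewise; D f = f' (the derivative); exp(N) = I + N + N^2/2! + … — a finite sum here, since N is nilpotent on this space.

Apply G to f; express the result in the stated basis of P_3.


g(x) = (3/2)x^3 + 3x^2 + 3x + 49/18

order-1 term: (3/2)x^2 + x + 1/2
order-2 term: (1/2)x + 1/6
order-3 term: 1/18
the series for exp((1/3)D) f terminates at order 3
exp((1/3)D) f = (3/2)x^3 + 3x^2 + 3x + 49/18


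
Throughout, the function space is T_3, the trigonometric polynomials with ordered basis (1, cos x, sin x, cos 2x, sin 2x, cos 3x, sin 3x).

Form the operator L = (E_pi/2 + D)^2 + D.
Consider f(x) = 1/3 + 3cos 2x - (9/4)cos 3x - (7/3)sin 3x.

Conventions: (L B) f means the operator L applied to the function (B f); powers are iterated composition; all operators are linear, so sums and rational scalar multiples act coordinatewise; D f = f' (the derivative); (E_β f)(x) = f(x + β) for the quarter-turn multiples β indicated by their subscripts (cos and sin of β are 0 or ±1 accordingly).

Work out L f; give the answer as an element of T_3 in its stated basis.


E_pi/2 f = 1/3 - 3cos 2x + (7/3)cos 3x - (9/4)sin 3x
D f = -6sin 2x - 7cos 3x + (27/4)sin 3x
(E_pi/2 + D) f = 1/3 - 3cos 2x - 6sin 2x - (14/3)cos 3x + (9/2)sin 3x
E_pi/2 (E_pi/2 + D) f = 1/3 + 3cos 2x + 6sin 2x - (9/2)cos 3x - (14/3)sin 3x
D (E_pi/2 + D) f = -12cos 2x + 6sin 2x + (27/2)cos 3x + 14sin 3x
(E_pi/2 + D) (E_pi/2 + D) f = 1/3 - 9cos 2x + 12sin 2x + 9cos 3x + (28/3)sin 3x
D f = -6sin 2x - 7cos 3x + (27/4)sin 3x
((E_pi/2 + D)^2 + D) f = 1/3 - 9cos 2x + 6sin 2x + 2cos 3x + (193/12)sin 3x

g(x) = 1/3 - 9cos 2x + 6sin 2x + 2cos 3x + (193/12)sin 3x


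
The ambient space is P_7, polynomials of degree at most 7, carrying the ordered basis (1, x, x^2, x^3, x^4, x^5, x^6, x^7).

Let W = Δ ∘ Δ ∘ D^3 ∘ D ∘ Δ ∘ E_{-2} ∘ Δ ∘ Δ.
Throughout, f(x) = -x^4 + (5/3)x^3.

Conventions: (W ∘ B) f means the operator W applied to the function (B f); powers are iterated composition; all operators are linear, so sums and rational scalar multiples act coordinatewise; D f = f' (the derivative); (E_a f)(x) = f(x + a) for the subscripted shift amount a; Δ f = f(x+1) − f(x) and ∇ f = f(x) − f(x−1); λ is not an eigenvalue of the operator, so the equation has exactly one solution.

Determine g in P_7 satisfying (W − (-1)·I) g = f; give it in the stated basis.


write g with unknown coordinates in the stated basis and equate coefficients in (W − (-1)·I) g = f
solving from the highest basis element down gives g = -x^4 + (5/3)x^3
check: W g = 0
so W g − (-1)·g = -x^4 + (5/3)x^3 = f ✓

the result is g(x) = -x^4 + (5/3)x^3


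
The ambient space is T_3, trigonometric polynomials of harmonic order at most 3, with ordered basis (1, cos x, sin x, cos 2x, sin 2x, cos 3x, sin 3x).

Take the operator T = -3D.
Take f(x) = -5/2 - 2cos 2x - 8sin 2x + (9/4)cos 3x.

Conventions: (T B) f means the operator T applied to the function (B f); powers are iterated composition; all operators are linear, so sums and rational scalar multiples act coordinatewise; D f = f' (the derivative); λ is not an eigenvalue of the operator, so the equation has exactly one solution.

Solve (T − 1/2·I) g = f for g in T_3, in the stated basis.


write g with unknown coordinates in the stated basis and equate coefficients in (T − 1/2·I) g = f
solving from the highest basis element down gives g = 5 - (188/145)cos 2x + (64/145)sin 2x - (9/650)cos 3x - (81/325)sin 3x
check: T g = -(384/145)cos 2x - (1128/145)sin 2x + (729/325)cos 3x - (81/650)sin 3x
so T g − 1/2·g = -5/2 - 2cos 2x - 8sin 2x + (9/4)cos 3x = f ✓

g(x) = 5 - (188/145)cos 2x + (64/145)sin 2x - (9/650)cos 3x - (81/325)sin 3x


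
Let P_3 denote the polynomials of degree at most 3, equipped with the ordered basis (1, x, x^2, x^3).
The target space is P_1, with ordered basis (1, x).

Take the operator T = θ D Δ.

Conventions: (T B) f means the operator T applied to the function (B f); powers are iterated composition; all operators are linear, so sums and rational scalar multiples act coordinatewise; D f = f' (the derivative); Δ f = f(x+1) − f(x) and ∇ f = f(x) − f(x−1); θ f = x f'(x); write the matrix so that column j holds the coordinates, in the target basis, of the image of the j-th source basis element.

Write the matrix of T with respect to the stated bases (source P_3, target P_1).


image of 1: 0
image of x: 0
image of x^2: 0
image of x^3: 6x
each image's coordinates form column j of the matrix

the matrix is [[0, 0, 0, 0]; [0, 0, 0, 6]] (rows listed top to bottom)


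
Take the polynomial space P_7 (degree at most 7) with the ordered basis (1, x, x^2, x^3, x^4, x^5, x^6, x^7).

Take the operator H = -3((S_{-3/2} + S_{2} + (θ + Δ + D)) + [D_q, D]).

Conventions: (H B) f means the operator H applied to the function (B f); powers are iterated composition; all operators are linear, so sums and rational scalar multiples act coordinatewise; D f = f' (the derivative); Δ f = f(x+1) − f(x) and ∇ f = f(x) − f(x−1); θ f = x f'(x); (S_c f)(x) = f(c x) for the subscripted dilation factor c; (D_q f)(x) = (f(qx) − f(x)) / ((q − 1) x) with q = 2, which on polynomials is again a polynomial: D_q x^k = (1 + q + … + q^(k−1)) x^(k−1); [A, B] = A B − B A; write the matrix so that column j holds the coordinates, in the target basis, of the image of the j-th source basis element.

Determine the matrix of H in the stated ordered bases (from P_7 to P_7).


image of 1: -6
image of x: -(9/2)x - 6
image of x^2: -(99/4)x^2 - 12x
image of x^3: -(183/8)x^3 - 18x^2 + 6x - 3
image of x^4: -(1203/16)x^4 - 24x^3 + 33x^2 - 12x - 3
image of x^5: -(2823/32)x^5 - 30x^4 + 117x^3 - 30x^2 - 15x - 3
image of x^6: -(15627/64)x^6 - 36x^5 + 342x^4 - 60x^3 - 45x^2 - 18x - 3
image of x^7: -(45279/128)x^7 - 42x^6 + 900x^5 - 105x^4 - 105x^3 - 63x^2 - 21x - 3
each image's coordinates form column j of the matrix

the matrix is [[-6, -6, 0, -3, -3, -3, -3, -3]; [0, -9/2, -12, 6, -12, -15, -18, -21]; [0, 0, -99/4, -18, 33, -30, -45, -63]; [0, 0, 0, -183/8, -24, 117, -60, -105]; [0, 0, 0, 0, -1203/16, -30, 342, -105]; [0, 0, 0, 0, 0, -2823/32, -36, 900]; [0, 0, 0, 0, 0, 0, -15627/64, -42]; [0, 0, 0, 0, 0, 0, 0, -45279/128]] (rows listed top to bottom)


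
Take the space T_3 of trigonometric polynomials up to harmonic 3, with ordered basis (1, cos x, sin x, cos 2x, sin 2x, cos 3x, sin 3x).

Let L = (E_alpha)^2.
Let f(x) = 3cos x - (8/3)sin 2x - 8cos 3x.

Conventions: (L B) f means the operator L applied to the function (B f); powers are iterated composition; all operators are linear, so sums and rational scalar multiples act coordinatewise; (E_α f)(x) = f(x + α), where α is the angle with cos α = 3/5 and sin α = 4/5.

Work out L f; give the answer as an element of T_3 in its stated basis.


E_alpha f = (9/5)cos x - (12/5)sin x - (64/25)cos 2x + (56/75)sin 2x + (936/125)cos 3x + (352/125)sin 3x
E_alpha E_alpha f = -(21/25)cos x - (72/25)sin x + (896/625)cos 2x + (4216/1875)sin 2x - (94024/15625)cos 3x - (82368/15625)sin 3x

g(x) = -(21/25)cos x - (72/25)sin x + (896/625)cos 2x + (4216/1875)sin 2x - (94024/15625)cos 3x - (82368/15625)sin 3x


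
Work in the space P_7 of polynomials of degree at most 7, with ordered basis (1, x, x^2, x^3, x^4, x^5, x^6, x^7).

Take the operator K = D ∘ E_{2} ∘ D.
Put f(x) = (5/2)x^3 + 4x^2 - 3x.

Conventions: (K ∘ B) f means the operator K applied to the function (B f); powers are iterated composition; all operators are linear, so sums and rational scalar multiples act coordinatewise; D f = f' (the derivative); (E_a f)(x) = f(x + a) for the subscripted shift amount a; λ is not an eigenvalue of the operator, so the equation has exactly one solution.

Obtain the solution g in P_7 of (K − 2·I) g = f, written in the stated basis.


the image equals g(x) = -(5/4)x^3 - 2x^2 - (9/4)x - 19/2

write g with unknown coordinates in the stated basis and equate coefficients in (K − 2·I) g = f
solving from the highest basis element down gives g = -(5/4)x^3 - 2x^2 - (9/4)x - 19/2
check: K g = -(15/2)x - 19
so K g − 2·g = (5/2)x^3 + 4x^2 - 3x = f ✓


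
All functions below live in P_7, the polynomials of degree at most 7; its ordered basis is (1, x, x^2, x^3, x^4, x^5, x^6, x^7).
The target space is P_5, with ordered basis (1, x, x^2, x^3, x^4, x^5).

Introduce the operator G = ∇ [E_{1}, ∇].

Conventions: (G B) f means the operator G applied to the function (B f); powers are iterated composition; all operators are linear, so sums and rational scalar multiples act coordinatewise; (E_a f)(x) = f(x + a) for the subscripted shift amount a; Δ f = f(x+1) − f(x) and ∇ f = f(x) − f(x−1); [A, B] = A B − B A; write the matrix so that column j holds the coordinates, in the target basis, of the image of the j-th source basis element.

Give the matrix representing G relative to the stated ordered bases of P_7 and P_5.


image of 1: 0
image of x: 0
image of x^2: 0
image of x^3: 0
image of x^4: 0
image of x^5: 0
image of x^6: 0
image of x^7: 0
each image's coordinates form column j of the matrix

the matrix is [[0, 0, 0, 0, 0, 0, 0, 0]; [0, 0, 0, 0, 0, 0, 0, 0]; [0, 0, 0, 0, 0, 0, 0, 0]; [0, 0, 0, 0, 0, 0, 0, 0]; [0, 0, 0, 0, 0, 0, 0, 0]; [0, 0, 0, 0, 0, 0, 0, 0]] (rows listed top to bottom)


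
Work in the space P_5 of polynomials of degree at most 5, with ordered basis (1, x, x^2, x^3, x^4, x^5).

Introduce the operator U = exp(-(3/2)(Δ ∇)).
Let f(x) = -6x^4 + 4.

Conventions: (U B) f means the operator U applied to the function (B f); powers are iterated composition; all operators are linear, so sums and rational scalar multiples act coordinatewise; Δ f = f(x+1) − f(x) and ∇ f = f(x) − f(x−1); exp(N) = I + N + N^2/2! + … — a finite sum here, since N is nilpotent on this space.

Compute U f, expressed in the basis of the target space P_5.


order-1 term: 108x^2 + 18
order-2 term: -162
the series for exp(-(3/2)(Δ ∇)) f terminates at order 2
exp(-(3/2)(Δ ∇)) f = -6x^4 + 108x^2 - 140

g(x) = -6x^4 + 108x^2 - 140


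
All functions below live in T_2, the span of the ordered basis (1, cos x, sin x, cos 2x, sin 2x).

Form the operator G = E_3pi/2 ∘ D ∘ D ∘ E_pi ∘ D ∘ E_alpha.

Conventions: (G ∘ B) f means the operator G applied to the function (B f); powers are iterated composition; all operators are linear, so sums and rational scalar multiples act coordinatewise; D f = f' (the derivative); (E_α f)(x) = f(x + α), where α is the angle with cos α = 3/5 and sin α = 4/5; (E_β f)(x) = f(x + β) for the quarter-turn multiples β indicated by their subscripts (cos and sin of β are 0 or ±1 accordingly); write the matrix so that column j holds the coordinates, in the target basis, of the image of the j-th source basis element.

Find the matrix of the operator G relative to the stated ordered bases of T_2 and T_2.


the matrix is [[0, 0, 0, 0, 0]; [0, 3/5, 4/5, 0, 0]; [0, -4/5, 3/5, 0, 0]; [0, 0, 0, -192/25, -56/25]; [0, 0, 0, 56/25, -192/25]] (rows listed top to bottom)

image of 1: 0
image of cos x: (3/5)cos x - (4/5)sin x
image of sin x: (4/5)cos x + (3/5)sin x
image of cos 2x: -(192/25)cos 2x + (56/25)sin 2x
image of sin 2x: -(56/25)cos 2x - (192/25)sin 2x
each image's coordinates form column j of the matrix


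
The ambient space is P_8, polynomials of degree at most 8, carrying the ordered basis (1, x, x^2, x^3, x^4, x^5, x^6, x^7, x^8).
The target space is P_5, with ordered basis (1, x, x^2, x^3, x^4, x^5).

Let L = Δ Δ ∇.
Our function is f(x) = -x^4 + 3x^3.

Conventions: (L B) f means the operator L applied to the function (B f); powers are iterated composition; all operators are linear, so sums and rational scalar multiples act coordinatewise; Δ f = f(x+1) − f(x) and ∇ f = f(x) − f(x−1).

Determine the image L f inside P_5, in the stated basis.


the result is g(x) = -24x + 6

∇ f = -4x^3 + 15x^2 - 13x + 4
Δ ∇ f = -12x^2 + 18x - 2
Δ Δ ∇ f = -24x + 6


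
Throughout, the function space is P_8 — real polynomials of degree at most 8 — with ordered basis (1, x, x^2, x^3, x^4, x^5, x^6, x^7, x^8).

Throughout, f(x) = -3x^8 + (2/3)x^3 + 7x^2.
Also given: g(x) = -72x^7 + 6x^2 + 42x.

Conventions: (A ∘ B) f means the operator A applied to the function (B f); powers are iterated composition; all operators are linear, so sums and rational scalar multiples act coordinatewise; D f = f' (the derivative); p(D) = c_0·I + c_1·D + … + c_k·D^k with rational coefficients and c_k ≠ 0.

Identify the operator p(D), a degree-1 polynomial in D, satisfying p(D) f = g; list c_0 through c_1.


c_0 = 0, c_1 = 3

D^0 f = -3x^8 + (2/3)x^3 + 7x^2
D^1 f = -24x^7 + 2x^2 + 14x
matching coefficients of g against c_0 f + c_1 Df + … from the top degree down determines the c_i
solution: c_0 = 0, c_1 = 3


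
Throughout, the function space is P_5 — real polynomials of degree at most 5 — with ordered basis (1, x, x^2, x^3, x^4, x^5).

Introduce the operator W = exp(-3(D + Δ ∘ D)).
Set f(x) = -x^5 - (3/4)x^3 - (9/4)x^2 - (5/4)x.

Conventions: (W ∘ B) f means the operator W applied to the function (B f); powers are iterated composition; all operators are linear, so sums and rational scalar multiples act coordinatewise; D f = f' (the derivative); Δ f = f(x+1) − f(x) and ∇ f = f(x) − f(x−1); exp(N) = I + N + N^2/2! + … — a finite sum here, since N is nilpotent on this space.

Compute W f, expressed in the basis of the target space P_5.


order-1 term: 15x^4 + 60x^3 + (387/4)x^2 + 87x + 39
order-2 term: -90x^3 - 540x^2 - (4401/4)x - 3123/4
order-3 term: 270x^2 + 1620x + 9801/4
order-4 term: -405x - 1620
order-5 term: 243
the series for exp(-3(D + Δ ∘ D)) f terminates at order 5
exp(-3(D + Δ ∘ D)) f = -x^5 + 15x^4 - (123/4)x^3 - (351/2)x^2 + (401/2)x + 663/2

g(x) = -x^5 + 15x^4 - (123/4)x^3 - (351/2)x^2 + (401/2)x + 663/2


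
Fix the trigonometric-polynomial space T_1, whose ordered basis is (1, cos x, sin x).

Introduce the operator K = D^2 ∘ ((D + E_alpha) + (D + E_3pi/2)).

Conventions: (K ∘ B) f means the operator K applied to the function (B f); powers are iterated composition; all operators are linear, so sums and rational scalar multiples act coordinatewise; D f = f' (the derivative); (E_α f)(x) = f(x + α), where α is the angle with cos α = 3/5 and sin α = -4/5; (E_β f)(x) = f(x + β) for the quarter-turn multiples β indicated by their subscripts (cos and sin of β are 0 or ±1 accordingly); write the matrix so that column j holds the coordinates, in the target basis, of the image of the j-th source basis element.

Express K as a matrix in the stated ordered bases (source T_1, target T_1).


image of 1: 0
image of cos x: -(3/5)cos x + (1/5)sin x
image of sin x: -(1/5)cos x - (3/5)sin x
each image's coordinates form column j of the matrix

the matrix is [[0, 0, 0]; [0, -3/5, -1/5]; [0, 1/5, -3/5]] (rows listed top to bottom)


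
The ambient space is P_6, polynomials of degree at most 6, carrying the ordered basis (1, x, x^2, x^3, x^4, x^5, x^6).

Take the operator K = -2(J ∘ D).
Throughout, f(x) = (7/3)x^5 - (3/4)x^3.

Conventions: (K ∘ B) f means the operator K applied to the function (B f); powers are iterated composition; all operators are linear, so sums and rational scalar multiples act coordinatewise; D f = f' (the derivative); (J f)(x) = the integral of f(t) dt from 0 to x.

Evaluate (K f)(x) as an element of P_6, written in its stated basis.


D f = (35/3)x^4 - (9/4)x^2
J D f = (7/3)x^5 - (3/4)x^3
(-2(J ∘ D)) f = -(14/3)x^5 + (3/2)x^3

the result is g(x) = -(14/3)x^5 + (3/2)x^3


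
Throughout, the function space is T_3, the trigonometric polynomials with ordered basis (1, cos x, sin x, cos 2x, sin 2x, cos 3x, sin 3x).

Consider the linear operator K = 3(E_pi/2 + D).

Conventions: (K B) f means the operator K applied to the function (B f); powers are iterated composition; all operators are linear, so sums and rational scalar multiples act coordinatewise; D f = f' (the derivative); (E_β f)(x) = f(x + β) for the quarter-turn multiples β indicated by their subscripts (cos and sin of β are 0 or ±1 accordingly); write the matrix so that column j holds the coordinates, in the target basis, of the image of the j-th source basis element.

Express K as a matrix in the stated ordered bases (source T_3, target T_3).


image of 1: 3
image of cos x: -6sin x
image of sin x: 6cos x
image of cos 2x: -3cos 2x - 6sin 2x
image of sin 2x: 6cos 2x - 3sin 2x
image of cos 3x: -6sin 3x
image of sin 3x: 6cos 3x
each image's coordinates form column j of the matrix

the matrix is [[3, 0, 0, 0, 0, 0, 0]; [0, 0, 6, 0, 0, 0, 0]; [0, -6, 0, 0, 0, 0, 0]; [0, 0, 0, -3, 6, 0, 0]; [0, 0, 0, -6, -3, 0, 0]; [0, 0, 0, 0, 0, 0, 6]; [0, 0, 0, 0, 0, -6, 0]] (rows listed top to bottom)


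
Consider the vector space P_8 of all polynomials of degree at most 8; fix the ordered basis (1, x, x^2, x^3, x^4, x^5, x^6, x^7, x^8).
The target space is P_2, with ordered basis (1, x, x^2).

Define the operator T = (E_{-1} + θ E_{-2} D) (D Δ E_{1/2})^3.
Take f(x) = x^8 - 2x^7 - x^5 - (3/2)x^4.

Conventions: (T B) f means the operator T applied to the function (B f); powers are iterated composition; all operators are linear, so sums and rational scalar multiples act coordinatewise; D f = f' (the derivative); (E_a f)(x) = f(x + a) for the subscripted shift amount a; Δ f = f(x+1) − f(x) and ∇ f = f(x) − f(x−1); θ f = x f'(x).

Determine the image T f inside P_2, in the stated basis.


the image equals g(x) = 20160x^2 + 110880x + 65520

E_{1/2} f = x^8 + 2x^7 - (9/2)x^5 - (67/8)x^4 - (65/8)x^3 - (35/8)x^2 - (39/32)x - 35/256
Δ E_{1/2} f = 8x^7 + 42x^6 + 98x^5 + (235/2)x^4 + (95/2)x^3 - (397/8)x^2 - (537/8)x - 755/32
D Δ E_{1/2} f = 56x^6 + 252x^5 + 490x^4 + 470x^3 + (285/2)x^2 - (397/4)x - 537/8
E_{1/2} (D Δ E_{1/2}) f = 56x^6 + 420x^5 + 1330x^4 + 2220x^3 + 1950x^2 + 730x + 17
Δ E_{1/2} (D Δ E_{1/2}) f = 336x^5 + 2940x^4 + 10640x^3 + 19680x^2 + 18316x + 6706
D Δ E_{1/2} (D Δ E_{1/2}) f = 1680x^4 + 11760x^3 + 31920x^2 + 39360x + 18316
E_{1/2} (D Δ E_{1/2}) (D Δ E_{1/2}) f = 1680x^4 + 15120x^3 + 52080x^2 + 80940x + 47551
Δ E_{1/2} (D Δ E_{1/2}) (D Δ E_{1/2}) f = 6720x^3 + 55440x^2 + 156240x + 149820
D Δ E_{1/2} (D Δ E_{1/2}) (D Δ E_{1/2}) f = 20160x^2 + 110880x + 156240
E_{-1} (D Δ E_{1/2})^3 f = 20160x^2 + 70560x + 65520
D (D Δ E_{1/2})^3 f = 40320x + 110880
E_{-2} D (D Δ E_{1/2})^3 f = 40320x + 30240
θ E_{-2} D (D Δ E_{1/2})^3 f = 40320x
(E_{-1} + θ E_{-2} D) (D Δ E_{1/2})^3 f = 20160x^2 + 110880x + 65520


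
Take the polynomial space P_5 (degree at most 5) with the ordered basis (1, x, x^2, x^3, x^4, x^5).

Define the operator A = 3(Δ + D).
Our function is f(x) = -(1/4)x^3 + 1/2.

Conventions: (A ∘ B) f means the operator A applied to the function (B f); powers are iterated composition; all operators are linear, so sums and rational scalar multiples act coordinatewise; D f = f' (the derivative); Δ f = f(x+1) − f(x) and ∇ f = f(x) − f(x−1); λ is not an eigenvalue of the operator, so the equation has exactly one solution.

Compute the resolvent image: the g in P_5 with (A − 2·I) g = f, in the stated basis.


g(x) = (1/8)x^3 + (9/8)x^2 + (117/16)x + 377/16

write g with unknown coordinates in the stated basis and equate coefficients in (A − 2·I) g = f
solving from the highest basis element down gives g = (1/8)x^3 + (9/8)x^2 + (117/16)x + 377/16
check: A g = (9/4)x^2 + (117/8)x + 381/8
so A g − 2·g = -(1/4)x^3 + 1/2 = f ✓


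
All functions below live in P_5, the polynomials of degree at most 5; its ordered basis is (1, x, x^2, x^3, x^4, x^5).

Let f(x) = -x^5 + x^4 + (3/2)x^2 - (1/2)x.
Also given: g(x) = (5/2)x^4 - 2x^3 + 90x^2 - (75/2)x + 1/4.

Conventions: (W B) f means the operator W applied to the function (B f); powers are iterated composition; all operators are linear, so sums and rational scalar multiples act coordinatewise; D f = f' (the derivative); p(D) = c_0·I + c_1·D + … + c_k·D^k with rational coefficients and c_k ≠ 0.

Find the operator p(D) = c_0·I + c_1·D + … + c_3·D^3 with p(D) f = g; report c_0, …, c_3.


p(D) = -(1/2)·D − (3/2)·D^3, i.e. c_0 = 0, c_1 = -1/2, c_2 = 0, c_3 = -3/2

D^0 f = -x^5 + x^4 + (3/2)x^2 - (1/2)x
D^1 f = -5x^4 + 4x^3 + 3x - 1/2
D^2 f = -20x^3 + 12x^2 + 3
D^3 f = -60x^2 + 24x
matching coefficients of g against c_0 f + c_1 Df + … from the top degree down determines the c_i
solution: c_0 = 0, c_1 = -1/2, c_2 = 0, c_3 = -3/2


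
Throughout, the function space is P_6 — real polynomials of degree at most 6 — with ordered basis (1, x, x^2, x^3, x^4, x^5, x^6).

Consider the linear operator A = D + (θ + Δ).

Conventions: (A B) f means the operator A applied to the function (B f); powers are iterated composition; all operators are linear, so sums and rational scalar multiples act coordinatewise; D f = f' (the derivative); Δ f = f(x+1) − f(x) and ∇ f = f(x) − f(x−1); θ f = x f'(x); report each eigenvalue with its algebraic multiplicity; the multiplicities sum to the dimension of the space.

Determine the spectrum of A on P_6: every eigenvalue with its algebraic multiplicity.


λ = 0 (multiplicity 1), λ = 1 (multiplicity 1), λ = 2 (multiplicity 1), λ = 3 (multiplicity 1), λ = 4 (multiplicity 1), λ = 5 (multiplicity 1), λ = 6 (multiplicity 1)

image of 1: 0
image of x: x + 2
image of x^2: 2x^2 + 4x + 1
image of x^3: 3x^3 + 6x^2 + 3x + 1
image of x^4: 4x^4 + 8x^3 + 6x^2 + 4x + 1
image of x^5: 5x^5 + 10x^4 + 10x^3 + 10x^2 + 5x + 1
image of x^6: 6x^6 + 12x^5 + 15x^4 + 20x^3 + 15x^2 + 6x + 1
the matrix is upper triangular; its diagonal is (0, 1, 2, 3, 4, 5, 6)
for a triangular matrix the eigenvalues are the diagonal entries, with algebraic multiplicity their repetition count


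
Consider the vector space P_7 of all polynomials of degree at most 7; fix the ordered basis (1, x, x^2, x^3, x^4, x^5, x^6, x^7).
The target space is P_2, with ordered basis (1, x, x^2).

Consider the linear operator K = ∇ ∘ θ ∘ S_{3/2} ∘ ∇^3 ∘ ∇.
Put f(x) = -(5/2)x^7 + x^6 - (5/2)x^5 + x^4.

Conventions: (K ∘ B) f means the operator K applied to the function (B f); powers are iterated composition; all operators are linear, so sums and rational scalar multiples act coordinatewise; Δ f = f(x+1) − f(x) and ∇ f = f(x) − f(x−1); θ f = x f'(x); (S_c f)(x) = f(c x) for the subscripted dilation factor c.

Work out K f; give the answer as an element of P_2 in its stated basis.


∇ f = -(35/2)x^6 + (117/2)x^5 - 115x^4 + (273/2)x^3 - (197/2)x^2 + 40x - 7
∇ ∇ f = -105x^5 + 555x^4 - 1395x^3 + 1947x^2 - 1464x + 466
∇ ∇ ∇ f = -525x^4 + 3270x^3 - 8565x^2 + 10824x - 5466
∇ ∇ ∇ ∇ f = -2100x^3 + 12960x^2 - 29040x + 23184
S_{3/2} ∇^3 ∇ f = -(14175/2)x^3 + 29160x^2 - 43560x + 23184
θ S_{3/2} ∇^3 ∇ f = -(42525/2)x^3 + 58320x^2 - 43560x
∇ θ S_{3/2} ∇^3 ∇ f = -(127575/2)x^2 + (360855/2)x - 246285/2

the result is g(x) = -(127575/2)x^2 + (360855/2)x - 246285/2


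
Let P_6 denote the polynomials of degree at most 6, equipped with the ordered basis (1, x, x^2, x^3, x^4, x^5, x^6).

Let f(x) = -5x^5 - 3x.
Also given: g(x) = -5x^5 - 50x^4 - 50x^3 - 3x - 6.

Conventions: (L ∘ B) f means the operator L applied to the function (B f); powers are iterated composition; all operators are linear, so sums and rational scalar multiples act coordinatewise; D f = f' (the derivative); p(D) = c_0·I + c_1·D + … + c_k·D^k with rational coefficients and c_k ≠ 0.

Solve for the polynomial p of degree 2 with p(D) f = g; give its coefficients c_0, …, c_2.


D^0 f = -5x^5 - 3x
D^1 f = -25x^4 - 3
D^2 f = -100x^3
matching coefficients of g against c_0 f + c_1 Df + … from the top degree down determines the c_i
solution: c_0 = 1, c_1 = 2, c_2 = 1/2

p(D) = I + 2·D + (1/2)·D^2, i.e. c_0 = 1, c_1 = 2, c_2 = 1/2


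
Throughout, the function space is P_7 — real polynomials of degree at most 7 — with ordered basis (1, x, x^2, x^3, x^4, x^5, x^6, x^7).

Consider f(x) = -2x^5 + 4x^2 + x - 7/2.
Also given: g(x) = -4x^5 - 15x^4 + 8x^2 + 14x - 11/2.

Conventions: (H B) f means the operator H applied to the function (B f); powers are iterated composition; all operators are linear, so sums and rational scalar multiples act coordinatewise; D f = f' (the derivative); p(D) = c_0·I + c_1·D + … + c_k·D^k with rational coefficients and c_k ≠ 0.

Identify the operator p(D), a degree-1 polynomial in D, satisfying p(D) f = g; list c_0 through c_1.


D^0 f = -2x^5 + 4x^2 + x - 7/2
D^1 f = -10x^4 + 8x + 1
matching coefficients of g against c_0 f + c_1 Df + … from the top degree down determines the c_i
solution: c_0 = 2, c_1 = 3/2

p(D) = 2·I + (3/2)·D, i.e. c_0 = 2, c_1 = 3/2


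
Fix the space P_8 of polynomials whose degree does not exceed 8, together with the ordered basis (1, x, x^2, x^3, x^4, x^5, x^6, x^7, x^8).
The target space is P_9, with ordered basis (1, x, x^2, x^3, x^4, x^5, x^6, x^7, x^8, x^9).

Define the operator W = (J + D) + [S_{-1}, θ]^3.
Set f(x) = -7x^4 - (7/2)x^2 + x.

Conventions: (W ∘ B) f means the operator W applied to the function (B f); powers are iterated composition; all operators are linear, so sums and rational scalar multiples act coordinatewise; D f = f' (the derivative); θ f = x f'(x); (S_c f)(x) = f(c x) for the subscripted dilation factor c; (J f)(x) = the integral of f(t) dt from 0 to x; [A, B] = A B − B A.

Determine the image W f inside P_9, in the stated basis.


J f = -(7/5)x^5 - (7/6)x^3 + (1/2)x^2
D f = -28x^3 - 7x + 1
(J + D) f = -(7/5)x^5 - (175/6)x^3 + (1/2)x^2 - 7x + 1
θ f = -28x^4 - 7x^2 + x
S_{-1} θ f = -28x^4 - 7x^2 - x
S_{-1} f = -7x^4 - (7/2)x^2 - x
θ S_{-1} f = -28x^4 - 7x^2 - x
[S_{-1}, θ] f = 0
θ [S_{-1}, θ] f = 0
S_{-1} θ [S_{-1}, θ] f = 0
S_{-1} [S_{-1}, θ] f = 0
θ S_{-1} [S_{-1}, θ] f = 0
[S_{-1}, θ] [S_{-1}, θ] f = 0
θ [S_{-1}, θ] [S_{-1}, θ] f = 0
S_{-1} θ [S_{-1}, θ] [S_{-1}, θ] f = 0
S_{-1} [S_{-1}, θ] [S_{-1}, θ] f = 0
θ S_{-1} [S_{-1}, θ] [S_{-1}, θ] f = 0
[S_{-1}, θ] [S_{-1}, θ] [S_{-1}, θ] f = 0
((J + D) + [S_{-1}, θ]^3) f = -(7/5)x^5 - (175/6)x^3 + (1/2)x^2 - 7x + 1

the result is g(x) = -(7/5)x^5 - (175/6)x^3 + (1/2)x^2 - 7x + 1


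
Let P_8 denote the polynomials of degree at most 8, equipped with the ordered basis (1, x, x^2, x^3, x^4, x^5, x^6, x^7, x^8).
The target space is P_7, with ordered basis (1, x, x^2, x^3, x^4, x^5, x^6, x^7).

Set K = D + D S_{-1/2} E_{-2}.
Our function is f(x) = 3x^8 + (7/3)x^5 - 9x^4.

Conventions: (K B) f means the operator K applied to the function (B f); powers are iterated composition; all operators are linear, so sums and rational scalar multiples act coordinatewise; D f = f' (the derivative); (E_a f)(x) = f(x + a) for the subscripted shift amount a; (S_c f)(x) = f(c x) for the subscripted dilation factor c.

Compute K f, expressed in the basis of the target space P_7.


the image equals g(x) = (771/32)x^7 + (21/8)x^6 + (63/2)x^5 + (21245/96)x^4 + (9551/12)x^3 + 1954x^2 + (7460/3)x + 3896/3

D f = 24x^7 + (35/3)x^4 - 36x^3
E_{-2} f = 3x^8 - 48x^7 + 336x^6 - (4025/3)x^5 + (9983/3)x^4 - (15632/3)x^3 + (14920/3)x^2 - (7792/3)x + 1648/3
S_{-1/2} E_{-2} f = (3/256)x^8 + (3/8)x^7 + (21/4)x^6 + (4025/96)x^5 + (9983/48)x^4 + (1954/3)x^3 + (3730/3)x^2 + (3896/3)x + 1648/3
D S_{-1/2} E_{-2} f = (3/32)x^7 + (21/8)x^6 + (63/2)x^5 + (20125/96)x^4 + (9983/12)x^3 + 1954x^2 + (7460/3)x + 3896/3
(D + D S_{-1/2} E_{-2}) f = (771/32)x^7 + (21/8)x^6 + (63/2)x^5 + (21245/96)x^4 + (9551/12)x^3 + 1954x^2 + (7460/3)x + 3896/3


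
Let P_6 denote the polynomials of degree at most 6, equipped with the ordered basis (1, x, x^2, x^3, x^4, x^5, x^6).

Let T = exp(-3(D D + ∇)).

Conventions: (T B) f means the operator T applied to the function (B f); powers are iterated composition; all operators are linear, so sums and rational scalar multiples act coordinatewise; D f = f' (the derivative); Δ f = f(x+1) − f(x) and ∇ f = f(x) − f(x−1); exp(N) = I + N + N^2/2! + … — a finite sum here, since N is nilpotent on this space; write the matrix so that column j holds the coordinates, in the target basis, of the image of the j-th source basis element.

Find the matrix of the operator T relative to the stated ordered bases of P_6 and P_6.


image of 1: 1
image of x: x - 3
image of x^2: x^2 - 6x + 6
image of x^3: x^3 - 9x^2 + 18x - 3
image of x^4: x^4 - 12x^3 + 36x^2 - 12x - 15
image of x^5: x^5 - 15x^4 + 60x^3 - 30x^2 - 75x - 66
image of x^6: x^6 - 18x^5 + 90x^4 - 60x^3 - 225x^2 - 396x + 741
each image's coordinates form column j of the matrix

the matrix is [[1, -3, 6, -3, -15, -66, 741]; [0, 1, -6, 18, -12, -75, -396]; [0, 0, 1, -9, 36, -30, -225]; [0, 0, 0, 1, -12, 60, -60]; [0, 0, 0, 0, 1, -15, 90]; [0, 0, 0, 0, 0, 1, -18]; [0, 0, 0, 0, 0, 0, 1]] (rows listed top to bottom)


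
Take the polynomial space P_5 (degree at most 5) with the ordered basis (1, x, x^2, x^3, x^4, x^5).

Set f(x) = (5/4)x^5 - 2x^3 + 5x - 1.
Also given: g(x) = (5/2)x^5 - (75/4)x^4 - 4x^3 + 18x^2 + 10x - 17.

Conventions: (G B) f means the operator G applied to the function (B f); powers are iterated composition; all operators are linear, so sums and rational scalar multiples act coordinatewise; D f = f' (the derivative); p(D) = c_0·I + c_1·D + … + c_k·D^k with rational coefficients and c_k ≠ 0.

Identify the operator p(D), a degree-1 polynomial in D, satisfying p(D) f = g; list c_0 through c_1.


D^0 f = (5/4)x^5 - 2x^3 + 5x - 1
D^1 f = (25/4)x^4 - 6x^2 + 5
matching coefficients of g against c_0 f + c_1 Df + … from the top degree down determines the c_i
solution: c_0 = 2, c_1 = -3

p(D) = 2·I − 3·D, i.e. c_0 = 2, c_1 = -3


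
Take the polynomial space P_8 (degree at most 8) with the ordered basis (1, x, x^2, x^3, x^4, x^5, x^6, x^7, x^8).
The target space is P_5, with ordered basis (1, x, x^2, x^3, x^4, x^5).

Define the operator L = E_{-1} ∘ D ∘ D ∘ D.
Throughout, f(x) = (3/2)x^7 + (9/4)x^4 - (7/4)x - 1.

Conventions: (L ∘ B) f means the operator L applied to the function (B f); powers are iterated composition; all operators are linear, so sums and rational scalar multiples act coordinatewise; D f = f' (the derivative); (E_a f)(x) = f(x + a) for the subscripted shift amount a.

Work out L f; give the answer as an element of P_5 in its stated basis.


D f = (21/2)x^6 + 9x^3 - 7/4
D D f = 63x^5 + 27x^2
D (D ∘ D) f = 315x^4 + 54x
E_{-1} D (D ∘ D) f = 315x^4 - 1260x^3 + 1890x^2 - 1206x + 261

g(x) = 315x^4 - 1260x^3 + 1890x^2 - 1206x + 261


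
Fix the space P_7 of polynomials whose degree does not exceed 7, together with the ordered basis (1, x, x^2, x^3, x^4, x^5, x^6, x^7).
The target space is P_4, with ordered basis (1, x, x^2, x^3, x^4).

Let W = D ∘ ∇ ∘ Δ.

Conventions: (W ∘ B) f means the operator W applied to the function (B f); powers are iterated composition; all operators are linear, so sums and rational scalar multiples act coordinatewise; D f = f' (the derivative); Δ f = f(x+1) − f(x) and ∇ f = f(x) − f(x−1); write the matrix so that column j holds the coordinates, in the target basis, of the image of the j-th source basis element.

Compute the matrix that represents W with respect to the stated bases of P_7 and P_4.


image of 1: 0
image of x: 0
image of x^2: 0
image of x^3: 6
image of x^4: 24x
image of x^5: 60x^2 + 10
image of x^6: 120x^3 + 60x
image of x^7: 210x^4 + 210x^2 + 14
each image's coordinates form column j of the matrix

the matrix is [[0, 0, 0, 6, 0, 10, 0, 14]; [0, 0, 0, 0, 24, 0, 60, 0]; [0, 0, 0, 0, 0, 60, 0, 210]; [0, 0, 0, 0, 0, 0, 120, 0]; [0, 0, 0, 0, 0, 0, 0, 210]] (rows listed top to bottom)


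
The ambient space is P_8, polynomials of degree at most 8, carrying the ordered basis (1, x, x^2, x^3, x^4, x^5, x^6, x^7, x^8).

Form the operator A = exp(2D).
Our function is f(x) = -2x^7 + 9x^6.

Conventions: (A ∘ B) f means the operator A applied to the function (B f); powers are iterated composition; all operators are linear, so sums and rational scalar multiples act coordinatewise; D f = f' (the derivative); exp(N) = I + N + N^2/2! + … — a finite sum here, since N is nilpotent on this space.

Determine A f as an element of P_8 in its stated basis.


order-1 term: -28x^6 + 108x^5
order-2 term: -168x^5 + 540x^4
order-3 term: -560x^4 + 1440x^3
order-4 term: -1120x^3 + 2160x^2
order-5 term: -1344x^2 + 1728x
order-6 term: -896x + 576
order-7 term: -256
the series for exp(2D) f terminates at order 7
exp(2D) f = -2x^7 - 19x^6 - 60x^5 - 20x^4 + 320x^3 + 816x^2 + 832x + 320

the image equals g(x) = -2x^7 - 19x^6 - 60x^5 - 20x^4 + 320x^3 + 816x^2 + 832x + 320


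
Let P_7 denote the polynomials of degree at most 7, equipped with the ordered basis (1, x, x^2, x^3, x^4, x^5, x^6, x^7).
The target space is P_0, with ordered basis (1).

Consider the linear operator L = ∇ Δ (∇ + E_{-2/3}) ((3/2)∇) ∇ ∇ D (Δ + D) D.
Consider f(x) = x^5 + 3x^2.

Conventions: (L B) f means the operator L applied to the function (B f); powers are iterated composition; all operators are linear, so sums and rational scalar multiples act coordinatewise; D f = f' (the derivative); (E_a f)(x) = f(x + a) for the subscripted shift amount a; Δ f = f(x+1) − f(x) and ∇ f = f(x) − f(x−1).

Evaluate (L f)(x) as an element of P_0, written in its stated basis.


D f = 5x^4 + 6x
Δ D f = 20x^3 + 30x^2 + 20x + 11
D D f = 20x^3 + 6
(Δ + D) D f = 40x^3 + 30x^2 + 20x + 17
D ((Δ + D) D) f = 120x^2 + 60x + 20
∇ D ((Δ + D) D) f = 240x - 60
∇ ∇ D ((Δ + D) D) f = 240
∇ (∇ ∇ D) ((Δ + D) D) f = 0
((3/2)∇) (∇ ∇ D) ((Δ + D) D) f = 0
∇ ((3/2)∇) (∇ ∇ D) ((Δ + D) D) f = 0
E_{-2/3} ((3/2)∇) (∇ ∇ D) ((Δ + D) D) f = 0
(∇ + E_{-2/3}) ((3/2)∇) (∇ ∇ D) ((Δ + D) D) f = 0
Δ (∇ + E_{-2/3}) ((3/2)∇) (∇ ∇ D) ((Δ + D) D) f = 0
∇ Δ (∇ + E_{-2/3}) ((3/2)∇) (∇ ∇ D) ((Δ + D) D) f = 0

the result is g(x) = 0
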